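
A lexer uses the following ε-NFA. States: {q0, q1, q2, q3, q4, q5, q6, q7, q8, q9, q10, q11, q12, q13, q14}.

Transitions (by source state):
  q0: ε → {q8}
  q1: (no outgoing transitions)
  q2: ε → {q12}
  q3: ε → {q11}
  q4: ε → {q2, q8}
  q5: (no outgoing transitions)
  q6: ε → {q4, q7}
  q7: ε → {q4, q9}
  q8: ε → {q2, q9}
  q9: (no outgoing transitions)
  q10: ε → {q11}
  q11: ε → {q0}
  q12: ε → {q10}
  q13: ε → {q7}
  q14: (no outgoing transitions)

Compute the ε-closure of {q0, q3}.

{q0, q2, q3, q8, q9, q10, q11, q12}

Start with {q0, q3}.
From q0 via ε: add q8.
From q3 via ε: add q11.
From q8 via ε: add q2, q9.
From q2 via ε: add q12.
From q12 via ε: add q10.
No new states can be added; the closed set is {q0, q2, q3, q8, q9, q10, q11, q12}.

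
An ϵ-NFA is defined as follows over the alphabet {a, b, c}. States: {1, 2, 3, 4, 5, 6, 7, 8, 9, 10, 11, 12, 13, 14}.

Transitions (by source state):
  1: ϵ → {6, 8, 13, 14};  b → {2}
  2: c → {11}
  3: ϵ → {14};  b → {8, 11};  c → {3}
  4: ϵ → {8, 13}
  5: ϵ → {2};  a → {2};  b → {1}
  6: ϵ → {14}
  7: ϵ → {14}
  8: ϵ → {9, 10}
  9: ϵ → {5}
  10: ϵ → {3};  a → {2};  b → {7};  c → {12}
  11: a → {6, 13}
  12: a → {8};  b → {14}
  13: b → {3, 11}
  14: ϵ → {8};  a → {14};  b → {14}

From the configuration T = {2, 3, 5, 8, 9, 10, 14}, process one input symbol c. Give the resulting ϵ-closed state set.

{2, 3, 5, 8, 9, 10, 11, 12, 14}

2 on c → {11}.
3 on c → {3}.
10 on c → {12}.
No c-transition from 5, 8, 9, 14.
Union after reading c: {3, 11, 12}.
Now take the ϵ-closure:
From 3 via ϵ: add 14.
From 14 via ϵ: add 8.
From 8 via ϵ: add 9, 10.
From 9 via ϵ: add 5.
From 5 via ϵ: add 2.
No new states can be added; the closed set is {2, 3, 5, 8, 9, 10, 11, 12, 14}.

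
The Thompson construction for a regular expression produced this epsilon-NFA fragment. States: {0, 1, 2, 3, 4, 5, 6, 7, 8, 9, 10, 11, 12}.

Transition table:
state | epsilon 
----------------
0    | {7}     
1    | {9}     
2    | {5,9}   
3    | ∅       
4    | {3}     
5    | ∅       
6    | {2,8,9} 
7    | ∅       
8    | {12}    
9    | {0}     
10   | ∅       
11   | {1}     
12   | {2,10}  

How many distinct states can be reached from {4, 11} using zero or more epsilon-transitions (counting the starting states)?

7

Start with {4, 11}.
From 4 via epsilon: add 3.
From 11 via epsilon: add 1.
From 1 via epsilon: add 9.
From 9 via epsilon: add 0.
From 0 via epsilon: add 7.
epsilon-closure = {0, 1, 3, 4, 7, 9, 11}, which has 7 states.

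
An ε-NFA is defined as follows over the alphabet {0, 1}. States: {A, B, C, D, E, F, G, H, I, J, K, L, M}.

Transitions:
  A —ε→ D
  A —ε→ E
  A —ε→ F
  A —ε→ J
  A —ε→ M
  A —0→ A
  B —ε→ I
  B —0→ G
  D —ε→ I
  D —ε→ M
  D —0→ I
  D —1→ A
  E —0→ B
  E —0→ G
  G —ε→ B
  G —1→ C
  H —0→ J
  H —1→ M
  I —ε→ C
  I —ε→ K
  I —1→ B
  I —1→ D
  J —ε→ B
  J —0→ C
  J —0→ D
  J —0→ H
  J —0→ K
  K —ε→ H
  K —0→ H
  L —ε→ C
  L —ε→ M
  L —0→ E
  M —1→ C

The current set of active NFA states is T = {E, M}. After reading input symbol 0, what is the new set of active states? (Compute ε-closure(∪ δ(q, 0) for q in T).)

{B, C, G, H, I, K}

E on 0 → {B, G}.
No 0-transition from M.
Union after reading 0: {B, G}.
Now take the ε-closure:
From B via ε: add I.
From I via ε: add C, K.
From K via ε: add H.
No new states can be added; the closed set is {B, C, G, H, I, K}.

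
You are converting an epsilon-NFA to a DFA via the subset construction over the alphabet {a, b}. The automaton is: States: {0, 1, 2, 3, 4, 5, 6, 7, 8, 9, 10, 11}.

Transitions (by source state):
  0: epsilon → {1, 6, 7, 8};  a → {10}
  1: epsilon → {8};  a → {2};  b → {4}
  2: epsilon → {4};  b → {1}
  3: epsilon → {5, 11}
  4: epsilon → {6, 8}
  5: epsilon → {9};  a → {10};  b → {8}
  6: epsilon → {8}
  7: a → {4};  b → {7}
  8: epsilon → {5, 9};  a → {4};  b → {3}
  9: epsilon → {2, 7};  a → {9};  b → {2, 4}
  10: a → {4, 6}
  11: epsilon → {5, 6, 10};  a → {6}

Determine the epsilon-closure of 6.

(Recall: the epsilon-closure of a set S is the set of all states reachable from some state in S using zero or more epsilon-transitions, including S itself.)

{2, 4, 5, 6, 7, 8, 9}

Start with {6}.
From 6 via epsilon: add 8.
From 8 via epsilon: add 5, 9.
From 9 via epsilon: add 2, 7.
From 2 via epsilon: add 4.
No new states can be added; the closed set is {2, 4, 5, 6, 7, 8, 9}.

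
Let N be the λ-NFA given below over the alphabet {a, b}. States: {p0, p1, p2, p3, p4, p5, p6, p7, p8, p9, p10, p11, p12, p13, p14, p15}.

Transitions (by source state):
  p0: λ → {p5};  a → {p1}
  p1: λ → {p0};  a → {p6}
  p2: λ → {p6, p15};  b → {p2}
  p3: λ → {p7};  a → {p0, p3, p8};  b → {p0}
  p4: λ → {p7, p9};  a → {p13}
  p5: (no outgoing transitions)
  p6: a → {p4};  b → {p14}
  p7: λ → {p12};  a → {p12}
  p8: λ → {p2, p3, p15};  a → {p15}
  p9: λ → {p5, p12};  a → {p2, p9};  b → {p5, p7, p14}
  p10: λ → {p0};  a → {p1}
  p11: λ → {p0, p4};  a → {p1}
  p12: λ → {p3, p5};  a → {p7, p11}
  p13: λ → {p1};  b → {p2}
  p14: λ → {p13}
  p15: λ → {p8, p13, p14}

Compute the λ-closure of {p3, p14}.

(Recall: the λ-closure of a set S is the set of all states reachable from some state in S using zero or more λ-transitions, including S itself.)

Start with {p3, p14}.
From p3 via λ: add p7.
From p14 via λ: add p13.
From p7 via λ: add p12.
From p13 via λ: add p1.
From p1 via λ: add p0.
From p12 via λ: add p5.
No new states can be added; the closed set is {p0, p1, p3, p5, p7, p12, p13, p14}.

{p0, p1, p3, p5, p7, p12, p13, p14}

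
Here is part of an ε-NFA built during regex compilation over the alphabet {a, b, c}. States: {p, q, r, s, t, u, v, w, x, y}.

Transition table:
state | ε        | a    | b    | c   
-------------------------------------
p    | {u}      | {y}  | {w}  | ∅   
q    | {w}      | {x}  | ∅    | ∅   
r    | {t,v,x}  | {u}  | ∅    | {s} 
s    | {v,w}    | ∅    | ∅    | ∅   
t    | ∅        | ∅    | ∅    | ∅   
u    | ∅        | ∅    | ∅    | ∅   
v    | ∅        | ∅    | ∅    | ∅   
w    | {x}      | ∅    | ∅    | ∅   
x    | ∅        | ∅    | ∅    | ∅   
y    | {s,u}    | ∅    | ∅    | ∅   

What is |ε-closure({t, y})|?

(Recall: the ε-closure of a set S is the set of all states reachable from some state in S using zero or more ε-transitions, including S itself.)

Start with {t, y}.
From y via ε: add s, u.
From s via ε: add v, w.
From w via ε: add x.
ε-closure = {s, t, u, v, w, x, y}, which has 7 states.

7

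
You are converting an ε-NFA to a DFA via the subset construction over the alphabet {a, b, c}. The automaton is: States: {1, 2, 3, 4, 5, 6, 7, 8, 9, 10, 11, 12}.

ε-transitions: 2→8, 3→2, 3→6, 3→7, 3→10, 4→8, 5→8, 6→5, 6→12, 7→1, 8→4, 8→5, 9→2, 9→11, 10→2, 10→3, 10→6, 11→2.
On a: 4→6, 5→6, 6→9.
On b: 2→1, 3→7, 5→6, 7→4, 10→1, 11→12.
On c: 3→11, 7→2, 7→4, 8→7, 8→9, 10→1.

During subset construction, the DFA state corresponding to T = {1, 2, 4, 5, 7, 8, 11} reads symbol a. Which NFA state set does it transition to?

4 on a → {6}.
5 on a → {6}.
No a-transition from 1, 2, 7, 8, 11.
Union after reading a: {6}.
Now take the ε-closure:
From 6 via ε: add 5, 12.
From 5 via ε: add 8.
From 8 via ε: add 4.
No new states can be added; the closed set is {4, 5, 6, 8, 12}.

{4, 5, 6, 8, 12}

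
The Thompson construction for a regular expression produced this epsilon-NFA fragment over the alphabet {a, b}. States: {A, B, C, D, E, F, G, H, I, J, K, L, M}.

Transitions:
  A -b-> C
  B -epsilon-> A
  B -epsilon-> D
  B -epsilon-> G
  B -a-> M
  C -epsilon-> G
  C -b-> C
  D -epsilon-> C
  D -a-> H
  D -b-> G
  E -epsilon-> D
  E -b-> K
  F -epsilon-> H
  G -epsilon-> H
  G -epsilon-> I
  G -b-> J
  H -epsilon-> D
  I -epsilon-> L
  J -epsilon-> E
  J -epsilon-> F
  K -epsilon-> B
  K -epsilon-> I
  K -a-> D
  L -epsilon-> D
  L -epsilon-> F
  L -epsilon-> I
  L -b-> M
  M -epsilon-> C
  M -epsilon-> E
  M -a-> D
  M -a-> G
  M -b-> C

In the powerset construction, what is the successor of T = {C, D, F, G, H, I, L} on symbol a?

D on a → {H}.
No a-transition from C, F, G, H, I, L.
Union after reading a: {H}.
Now take the epsilon-closure:
From H via epsilon: add D.
From D via epsilon: add C.
From C via epsilon: add G.
From G via epsilon: add I.
From I via epsilon: add L.
From L via epsilon: add F.
No new states can be added; the closed set is {C, D, F, G, H, I, L}.

{C, D, F, G, H, I, L}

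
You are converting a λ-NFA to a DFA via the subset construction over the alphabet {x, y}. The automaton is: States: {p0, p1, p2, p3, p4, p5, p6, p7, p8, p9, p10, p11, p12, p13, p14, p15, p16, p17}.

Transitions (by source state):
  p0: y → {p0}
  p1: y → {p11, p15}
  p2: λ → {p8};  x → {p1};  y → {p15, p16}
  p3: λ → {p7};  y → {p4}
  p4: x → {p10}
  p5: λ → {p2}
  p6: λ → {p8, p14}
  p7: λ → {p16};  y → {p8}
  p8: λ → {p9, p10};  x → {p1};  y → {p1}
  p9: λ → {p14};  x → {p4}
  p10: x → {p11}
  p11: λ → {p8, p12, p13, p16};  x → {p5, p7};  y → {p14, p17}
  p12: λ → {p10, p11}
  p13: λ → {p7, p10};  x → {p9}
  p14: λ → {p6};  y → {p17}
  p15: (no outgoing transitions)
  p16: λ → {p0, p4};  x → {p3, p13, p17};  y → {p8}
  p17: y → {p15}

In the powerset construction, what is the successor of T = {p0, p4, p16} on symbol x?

{p0, p3, p4, p7, p10, p13, p16, p17}

p4 on x → {p10}.
p16 on x → {p3, p13, p17}.
No x-transition from p0.
Union after reading x: {p3, p10, p13, p17}.
Now take the λ-closure:
From p3 via λ: add p7.
From p7 via λ: add p16.
From p16 via λ: add p0, p4.
No new states can be added; the closed set is {p0, p3, p4, p7, p10, p13, p16, p17}.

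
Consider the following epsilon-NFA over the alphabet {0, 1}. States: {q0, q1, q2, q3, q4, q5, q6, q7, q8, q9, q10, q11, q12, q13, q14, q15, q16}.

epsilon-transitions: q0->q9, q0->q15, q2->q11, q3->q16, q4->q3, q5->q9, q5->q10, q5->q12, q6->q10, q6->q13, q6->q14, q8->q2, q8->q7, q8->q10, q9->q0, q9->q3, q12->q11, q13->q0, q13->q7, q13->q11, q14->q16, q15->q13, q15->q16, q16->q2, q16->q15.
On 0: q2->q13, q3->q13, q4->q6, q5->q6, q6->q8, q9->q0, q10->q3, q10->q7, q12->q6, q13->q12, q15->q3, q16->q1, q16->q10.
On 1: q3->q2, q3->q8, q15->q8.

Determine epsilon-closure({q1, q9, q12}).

{q0, q1, q2, q3, q7, q9, q11, q12, q13, q15, q16}

Start with {q1, q9, q12}.
From q9 via epsilon: add q0, q3.
From q12 via epsilon: add q11.
From q0 via epsilon: add q15.
From q3 via epsilon: add q16.
From q15 via epsilon: add q13.
From q16 via epsilon: add q2.
From q13 via epsilon: add q7.
No new states can be added; the closed set is {q0, q1, q2, q3, q7, q9, q11, q12, q13, q15, q16}.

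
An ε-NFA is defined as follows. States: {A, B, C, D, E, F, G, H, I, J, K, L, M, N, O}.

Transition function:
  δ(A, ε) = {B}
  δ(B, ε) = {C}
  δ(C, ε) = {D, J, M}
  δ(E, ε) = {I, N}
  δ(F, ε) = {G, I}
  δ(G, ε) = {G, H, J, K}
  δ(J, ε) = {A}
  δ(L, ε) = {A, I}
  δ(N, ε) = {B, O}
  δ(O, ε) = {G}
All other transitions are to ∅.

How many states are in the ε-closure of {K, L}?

Start with {K, L}.
From L via ε: add A, I.
From A via ε: add B.
From B via ε: add C.
From C via ε: add D, J, M.
ε-closure = {A, B, C, D, I, J, K, L, M}, which has 9 states.

9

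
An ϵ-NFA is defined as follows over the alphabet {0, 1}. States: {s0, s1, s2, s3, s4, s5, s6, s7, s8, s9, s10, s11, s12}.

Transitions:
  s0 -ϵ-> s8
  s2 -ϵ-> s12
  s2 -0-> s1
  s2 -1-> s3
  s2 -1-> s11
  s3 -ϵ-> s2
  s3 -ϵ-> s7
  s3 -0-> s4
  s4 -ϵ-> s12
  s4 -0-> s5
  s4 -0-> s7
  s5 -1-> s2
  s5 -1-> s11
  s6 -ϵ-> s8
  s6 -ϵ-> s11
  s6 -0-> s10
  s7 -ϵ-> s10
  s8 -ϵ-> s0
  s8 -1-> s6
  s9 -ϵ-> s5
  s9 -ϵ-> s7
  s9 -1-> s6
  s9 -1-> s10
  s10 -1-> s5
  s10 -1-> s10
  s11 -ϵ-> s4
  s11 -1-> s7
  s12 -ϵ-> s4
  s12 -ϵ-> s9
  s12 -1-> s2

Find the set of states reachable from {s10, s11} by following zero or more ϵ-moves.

Start with {s10, s11}.
From s11 via ϵ: add s4.
From s4 via ϵ: add s12.
From s12 via ϵ: add s9.
From s9 via ϵ: add s5, s7.
No new states can be added; the closed set is {s4, s5, s7, s9, s10, s11, s12}.

{s4, s5, s7, s9, s10, s11, s12}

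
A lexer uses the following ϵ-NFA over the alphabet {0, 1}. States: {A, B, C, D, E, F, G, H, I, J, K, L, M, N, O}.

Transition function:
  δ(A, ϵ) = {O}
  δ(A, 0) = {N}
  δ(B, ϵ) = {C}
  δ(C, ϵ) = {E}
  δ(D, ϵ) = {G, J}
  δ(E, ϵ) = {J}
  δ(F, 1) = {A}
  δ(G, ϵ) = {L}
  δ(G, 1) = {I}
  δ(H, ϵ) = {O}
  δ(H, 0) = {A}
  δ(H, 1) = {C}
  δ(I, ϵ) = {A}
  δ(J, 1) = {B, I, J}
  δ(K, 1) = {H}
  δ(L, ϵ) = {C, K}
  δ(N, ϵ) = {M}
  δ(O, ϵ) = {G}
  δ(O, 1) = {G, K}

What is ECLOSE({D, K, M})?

Start with {D, K, M}.
From D via ϵ: add G, J.
From G via ϵ: add L.
From L via ϵ: add C.
From C via ϵ: add E.
No new states can be added; the closed set is {C, D, E, G, J, K, L, M}.

{C, D, E, G, J, K, L, M}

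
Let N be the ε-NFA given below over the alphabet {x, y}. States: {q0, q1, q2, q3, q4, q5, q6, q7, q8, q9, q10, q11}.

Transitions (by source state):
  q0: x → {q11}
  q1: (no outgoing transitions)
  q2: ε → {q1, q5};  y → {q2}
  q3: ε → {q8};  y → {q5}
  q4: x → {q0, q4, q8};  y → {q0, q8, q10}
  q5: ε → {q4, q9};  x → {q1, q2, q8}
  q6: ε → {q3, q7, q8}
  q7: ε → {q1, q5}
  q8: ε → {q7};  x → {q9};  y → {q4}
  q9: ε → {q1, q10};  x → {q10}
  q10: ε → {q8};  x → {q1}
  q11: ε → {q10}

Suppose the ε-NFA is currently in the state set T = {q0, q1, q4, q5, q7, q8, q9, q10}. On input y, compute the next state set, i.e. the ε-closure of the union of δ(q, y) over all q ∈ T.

q4 on y → {q0, q8, q10}.
q8 on y → {q4}.
No y-transition from q0, q1, q5, q7, q9, q10.
Union after reading y: {q0, q4, q8, q10}.
Now take the ε-closure:
From q8 via ε: add q7.
From q7 via ε: add q1, q5.
From q5 via ε: add q9.
No new states can be added; the closed set is {q0, q1, q4, q5, q7, q8, q9, q10}.

{q0, q1, q4, q5, q7, q8, q9, q10}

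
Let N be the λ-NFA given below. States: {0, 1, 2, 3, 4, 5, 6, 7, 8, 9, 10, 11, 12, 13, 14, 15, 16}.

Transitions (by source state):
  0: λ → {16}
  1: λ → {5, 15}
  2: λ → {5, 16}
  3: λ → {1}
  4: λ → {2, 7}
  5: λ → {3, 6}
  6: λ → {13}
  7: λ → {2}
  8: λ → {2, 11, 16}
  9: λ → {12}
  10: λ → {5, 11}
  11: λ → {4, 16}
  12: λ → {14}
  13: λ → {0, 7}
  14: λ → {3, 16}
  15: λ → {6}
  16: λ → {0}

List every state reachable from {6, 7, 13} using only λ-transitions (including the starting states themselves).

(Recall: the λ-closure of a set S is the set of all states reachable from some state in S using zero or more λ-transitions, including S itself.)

Start with {6, 7, 13}.
From 7 via λ: add 2.
From 13 via λ: add 0.
From 0 via λ: add 16.
From 2 via λ: add 5.
From 5 via λ: add 3.
From 3 via λ: add 1.
From 1 via λ: add 15.
No new states can be added; the closed set is {0, 1, 2, 3, 5, 6, 7, 13, 15, 16}.

{0, 1, 2, 3, 5, 6, 7, 13, 15, 16}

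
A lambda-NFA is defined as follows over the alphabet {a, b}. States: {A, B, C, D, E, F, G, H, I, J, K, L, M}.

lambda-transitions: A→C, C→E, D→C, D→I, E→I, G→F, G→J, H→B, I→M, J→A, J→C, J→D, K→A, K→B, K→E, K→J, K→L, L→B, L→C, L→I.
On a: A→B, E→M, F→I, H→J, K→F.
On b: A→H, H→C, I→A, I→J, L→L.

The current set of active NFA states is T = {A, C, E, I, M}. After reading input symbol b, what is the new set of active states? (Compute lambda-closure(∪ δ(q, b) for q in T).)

{A, B, C, D, E, H, I, J, M}

A on b → {H}.
I on b → {A, J}.
No b-transition from C, E, M.
Union after reading b: {A, H, J}.
Now take the lambda-closure:
From A via lambda: add C.
From H via lambda: add B.
From J via lambda: add D.
From C via lambda: add E.
From D via lambda: add I.
From I via lambda: add M.
No new states can be added; the closed set is {A, B, C, D, E, H, I, J, M}.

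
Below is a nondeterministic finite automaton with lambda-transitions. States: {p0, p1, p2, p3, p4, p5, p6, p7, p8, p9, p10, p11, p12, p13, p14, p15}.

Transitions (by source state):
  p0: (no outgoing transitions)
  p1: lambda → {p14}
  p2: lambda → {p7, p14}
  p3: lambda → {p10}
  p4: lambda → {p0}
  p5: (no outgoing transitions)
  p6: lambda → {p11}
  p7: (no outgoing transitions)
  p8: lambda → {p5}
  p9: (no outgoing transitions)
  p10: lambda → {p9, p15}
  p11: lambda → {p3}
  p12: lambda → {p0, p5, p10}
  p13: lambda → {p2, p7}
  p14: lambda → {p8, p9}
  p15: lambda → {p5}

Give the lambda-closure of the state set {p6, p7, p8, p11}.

Start with {p6, p7, p8, p11}.
From p8 via lambda: add p5.
From p11 via lambda: add p3.
From p3 via lambda: add p10.
From p10 via lambda: add p9, p15.
No new states can be added; the closed set is {p3, p5, p6, p7, p8, p9, p10, p11, p15}.

{p3, p5, p6, p7, p8, p9, p10, p11, p15}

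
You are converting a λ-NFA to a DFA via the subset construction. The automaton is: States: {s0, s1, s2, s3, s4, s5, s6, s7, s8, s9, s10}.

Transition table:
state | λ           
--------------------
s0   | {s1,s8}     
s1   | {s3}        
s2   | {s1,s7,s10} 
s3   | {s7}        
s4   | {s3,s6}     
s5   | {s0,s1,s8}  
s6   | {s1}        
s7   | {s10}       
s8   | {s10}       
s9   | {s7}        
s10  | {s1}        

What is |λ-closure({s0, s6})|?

Start with {s0, s6}.
From s0 via λ: add s1, s8.
From s1 via λ: add s3.
From s8 via λ: add s10.
From s3 via λ: add s7.
λ-closure = {s0, s1, s3, s6, s7, s8, s10}, which has 7 states.

7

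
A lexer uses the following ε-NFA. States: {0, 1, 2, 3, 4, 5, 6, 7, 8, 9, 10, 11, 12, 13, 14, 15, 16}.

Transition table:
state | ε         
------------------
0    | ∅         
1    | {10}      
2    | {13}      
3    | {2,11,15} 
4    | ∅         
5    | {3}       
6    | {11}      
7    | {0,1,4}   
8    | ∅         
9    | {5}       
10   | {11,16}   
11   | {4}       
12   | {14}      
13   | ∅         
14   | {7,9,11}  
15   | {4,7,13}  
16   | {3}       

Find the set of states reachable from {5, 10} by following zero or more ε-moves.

Start with {5, 10}.
From 5 via ε: add 3.
From 10 via ε: add 11, 16.
From 3 via ε: add 2, 15.
From 11 via ε: add 4.
From 2 via ε: add 13.
From 15 via ε: add 7.
From 7 via ε: add 0, 1.
No new states can be added; the closed set is {0, 1, 2, 3, 4, 5, 7, 10, 11, 13, 15, 16}.

{0, 1, 2, 3, 4, 5, 7, 10, 11, 13, 15, 16}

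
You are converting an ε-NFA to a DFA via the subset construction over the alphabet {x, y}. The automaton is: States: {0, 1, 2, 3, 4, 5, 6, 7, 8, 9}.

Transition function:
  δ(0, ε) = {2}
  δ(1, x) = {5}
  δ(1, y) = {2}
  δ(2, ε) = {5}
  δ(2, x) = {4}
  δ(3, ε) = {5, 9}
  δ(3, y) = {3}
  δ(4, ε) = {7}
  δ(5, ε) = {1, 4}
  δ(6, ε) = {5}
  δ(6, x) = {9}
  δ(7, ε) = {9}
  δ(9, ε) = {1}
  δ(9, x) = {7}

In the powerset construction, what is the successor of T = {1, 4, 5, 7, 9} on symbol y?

{1, 2, 4, 5, 7, 9}

1 on y → {2}.
No y-transition from 4, 5, 7, 9.
Union after reading y: {2}.
Now take the ε-closure:
From 2 via ε: add 5.
From 5 via ε: add 1, 4.
From 4 via ε: add 7.
From 7 via ε: add 9.
No new states can be added; the closed set is {1, 2, 4, 5, 7, 9}.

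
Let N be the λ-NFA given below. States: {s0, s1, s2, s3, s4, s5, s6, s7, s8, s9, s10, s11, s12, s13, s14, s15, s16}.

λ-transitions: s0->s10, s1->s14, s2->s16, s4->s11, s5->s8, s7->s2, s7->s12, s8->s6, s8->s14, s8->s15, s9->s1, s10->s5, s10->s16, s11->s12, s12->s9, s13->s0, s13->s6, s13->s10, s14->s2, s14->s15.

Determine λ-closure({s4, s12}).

{s1, s2, s4, s9, s11, s12, s14, s15, s16}

Start with {s4, s12}.
From s4 via λ: add s11.
From s12 via λ: add s9.
From s9 via λ: add s1.
From s1 via λ: add s14.
From s14 via λ: add s2, s15.
From s2 via λ: add s16.
No new states can be added; the closed set is {s1, s2, s4, s9, s11, s12, s14, s15, s16}.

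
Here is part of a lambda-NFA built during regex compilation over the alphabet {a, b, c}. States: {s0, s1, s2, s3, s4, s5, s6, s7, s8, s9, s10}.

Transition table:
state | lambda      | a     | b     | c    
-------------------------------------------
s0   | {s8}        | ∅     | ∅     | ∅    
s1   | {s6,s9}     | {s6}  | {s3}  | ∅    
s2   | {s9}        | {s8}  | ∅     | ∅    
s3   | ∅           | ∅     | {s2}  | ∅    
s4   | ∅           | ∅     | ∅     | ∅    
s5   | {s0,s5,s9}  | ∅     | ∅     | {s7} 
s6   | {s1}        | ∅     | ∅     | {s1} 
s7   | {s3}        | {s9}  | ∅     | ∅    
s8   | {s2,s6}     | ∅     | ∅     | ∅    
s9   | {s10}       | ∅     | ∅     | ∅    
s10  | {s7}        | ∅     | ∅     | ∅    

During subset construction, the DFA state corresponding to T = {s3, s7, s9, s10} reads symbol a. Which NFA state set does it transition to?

s7 on a → {s9}.
No a-transition from s3, s9, s10.
Union after reading a: {s9}.
Now take the lambda-closure:
From s9 via lambda: add s10.
From s10 via lambda: add s7.
From s7 via lambda: add s3.
No new states can be added; the closed set is {s3, s7, s9, s10}.

{s3, s7, s9, s10}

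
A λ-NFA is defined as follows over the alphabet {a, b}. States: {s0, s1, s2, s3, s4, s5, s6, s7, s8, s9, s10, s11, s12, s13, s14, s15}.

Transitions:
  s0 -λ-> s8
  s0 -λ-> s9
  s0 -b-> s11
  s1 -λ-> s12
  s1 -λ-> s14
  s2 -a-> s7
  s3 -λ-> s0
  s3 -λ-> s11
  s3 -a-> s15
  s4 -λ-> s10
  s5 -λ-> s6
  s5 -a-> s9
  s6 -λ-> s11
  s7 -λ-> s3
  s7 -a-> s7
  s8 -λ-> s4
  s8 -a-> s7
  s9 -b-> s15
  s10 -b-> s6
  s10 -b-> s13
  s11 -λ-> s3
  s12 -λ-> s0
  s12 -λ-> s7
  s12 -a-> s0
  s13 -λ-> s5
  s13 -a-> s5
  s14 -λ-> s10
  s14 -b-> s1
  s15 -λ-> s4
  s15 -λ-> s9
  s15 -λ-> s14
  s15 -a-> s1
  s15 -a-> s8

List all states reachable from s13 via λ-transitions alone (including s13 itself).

{s0, s3, s4, s5, s6, s8, s9, s10, s11, s13}

Start with {s13}.
From s13 via λ: add s5.
From s5 via λ: add s6.
From s6 via λ: add s11.
From s11 via λ: add s3.
From s3 via λ: add s0.
From s0 via λ: add s8, s9.
From s8 via λ: add s4.
From s4 via λ: add s10.
No new states can be added; the closed set is {s0, s3, s4, s5, s6, s8, s9, s10, s11, s13}.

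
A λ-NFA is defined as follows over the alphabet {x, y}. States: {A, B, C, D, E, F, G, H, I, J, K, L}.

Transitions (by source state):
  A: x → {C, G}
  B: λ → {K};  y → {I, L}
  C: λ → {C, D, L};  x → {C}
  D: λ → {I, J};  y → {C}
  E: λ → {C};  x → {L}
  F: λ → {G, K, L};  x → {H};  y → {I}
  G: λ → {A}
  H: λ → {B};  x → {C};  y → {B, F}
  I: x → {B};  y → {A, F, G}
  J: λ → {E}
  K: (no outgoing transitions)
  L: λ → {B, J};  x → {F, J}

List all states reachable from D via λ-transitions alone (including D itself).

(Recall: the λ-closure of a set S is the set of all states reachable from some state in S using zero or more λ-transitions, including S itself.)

Start with {D}.
From D via λ: add I, J.
From J via λ: add E.
From E via λ: add C.
From C via λ: add L.
From L via λ: add B.
From B via λ: add K.
No new states can be added; the closed set is {B, C, D, E, I, J, K, L}.

{B, C, D, E, I, J, K, L}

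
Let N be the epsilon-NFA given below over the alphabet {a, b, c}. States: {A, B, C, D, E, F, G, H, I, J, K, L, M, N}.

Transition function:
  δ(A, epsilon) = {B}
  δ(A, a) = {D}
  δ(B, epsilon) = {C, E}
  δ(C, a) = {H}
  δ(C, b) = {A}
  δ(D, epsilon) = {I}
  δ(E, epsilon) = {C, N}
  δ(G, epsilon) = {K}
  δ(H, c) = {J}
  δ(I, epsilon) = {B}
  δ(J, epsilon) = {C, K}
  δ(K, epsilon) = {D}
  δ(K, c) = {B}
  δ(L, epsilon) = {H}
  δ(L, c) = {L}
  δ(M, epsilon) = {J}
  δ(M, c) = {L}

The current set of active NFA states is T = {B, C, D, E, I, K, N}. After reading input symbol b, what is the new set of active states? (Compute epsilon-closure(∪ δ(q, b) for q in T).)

C on b → {A}.
No b-transition from B, D, E, I, K, N.
Union after reading b: {A}.
Now take the epsilon-closure:
From A via epsilon: add B.
From B via epsilon: add C, E.
From E via epsilon: add N.
No new states can be added; the closed set is {A, B, C, E, N}.

{A, B, C, E, N}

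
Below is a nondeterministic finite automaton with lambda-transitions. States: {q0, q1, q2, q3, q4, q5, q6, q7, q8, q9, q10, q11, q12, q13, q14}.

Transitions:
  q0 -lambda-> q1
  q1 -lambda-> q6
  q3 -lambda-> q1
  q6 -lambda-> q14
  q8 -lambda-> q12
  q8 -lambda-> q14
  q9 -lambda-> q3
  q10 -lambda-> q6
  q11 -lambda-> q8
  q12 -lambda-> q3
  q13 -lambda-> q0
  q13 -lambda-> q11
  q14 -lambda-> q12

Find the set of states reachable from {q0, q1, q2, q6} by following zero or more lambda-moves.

Start with {q0, q1, q2, q6}.
From q6 via lambda: add q14.
From q14 via lambda: add q12.
From q12 via lambda: add q3.
No new states can be added; the closed set is {q0, q1, q2, q3, q6, q12, q14}.

{q0, q1, q2, q3, q6, q12, q14}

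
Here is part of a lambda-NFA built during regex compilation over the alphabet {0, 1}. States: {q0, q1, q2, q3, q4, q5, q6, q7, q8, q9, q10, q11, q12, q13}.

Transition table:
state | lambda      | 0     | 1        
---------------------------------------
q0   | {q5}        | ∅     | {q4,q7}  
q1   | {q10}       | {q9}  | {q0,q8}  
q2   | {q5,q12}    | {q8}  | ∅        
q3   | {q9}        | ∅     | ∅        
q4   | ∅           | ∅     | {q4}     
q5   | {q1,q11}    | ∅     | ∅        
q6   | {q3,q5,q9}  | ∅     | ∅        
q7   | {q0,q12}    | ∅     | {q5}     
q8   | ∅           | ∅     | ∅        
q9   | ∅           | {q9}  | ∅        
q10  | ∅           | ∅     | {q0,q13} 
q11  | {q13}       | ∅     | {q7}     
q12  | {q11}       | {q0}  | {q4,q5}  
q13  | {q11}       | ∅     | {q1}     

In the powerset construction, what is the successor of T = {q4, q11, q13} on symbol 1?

{q0, q1, q4, q5, q7, q10, q11, q12, q13}

q4 on 1 → {q4}.
q11 on 1 → {q7}.
q13 on 1 → {q1}.
Union after reading 1: {q1, q4, q7}.
Now take the lambda-closure:
From q1 via lambda: add q10.
From q7 via lambda: add q0, q12.
From q0 via lambda: add q5.
From q12 via lambda: add q11.
From q11 via lambda: add q13.
No new states can be added; the closed set is {q0, q1, q4, q5, q7, q10, q11, q12, q13}.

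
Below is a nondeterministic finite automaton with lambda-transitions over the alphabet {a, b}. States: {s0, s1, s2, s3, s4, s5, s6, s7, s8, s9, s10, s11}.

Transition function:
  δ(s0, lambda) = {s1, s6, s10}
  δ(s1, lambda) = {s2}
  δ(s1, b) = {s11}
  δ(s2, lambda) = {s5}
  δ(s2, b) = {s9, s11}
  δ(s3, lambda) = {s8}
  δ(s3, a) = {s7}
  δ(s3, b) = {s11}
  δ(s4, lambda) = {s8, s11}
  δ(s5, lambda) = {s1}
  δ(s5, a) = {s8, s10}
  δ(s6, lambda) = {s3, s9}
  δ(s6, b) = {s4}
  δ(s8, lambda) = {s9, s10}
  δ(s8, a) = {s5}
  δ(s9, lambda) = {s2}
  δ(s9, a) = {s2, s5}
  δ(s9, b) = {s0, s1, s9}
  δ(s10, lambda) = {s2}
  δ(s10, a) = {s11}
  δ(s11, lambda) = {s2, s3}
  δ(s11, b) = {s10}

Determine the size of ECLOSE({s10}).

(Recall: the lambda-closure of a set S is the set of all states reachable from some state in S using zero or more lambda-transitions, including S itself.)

Start with {s10}.
From s10 via lambda: add s2.
From s2 via lambda: add s5.
From s5 via lambda: add s1.
lambda-closure = {s1, s2, s5, s10}, which has 4 states.

4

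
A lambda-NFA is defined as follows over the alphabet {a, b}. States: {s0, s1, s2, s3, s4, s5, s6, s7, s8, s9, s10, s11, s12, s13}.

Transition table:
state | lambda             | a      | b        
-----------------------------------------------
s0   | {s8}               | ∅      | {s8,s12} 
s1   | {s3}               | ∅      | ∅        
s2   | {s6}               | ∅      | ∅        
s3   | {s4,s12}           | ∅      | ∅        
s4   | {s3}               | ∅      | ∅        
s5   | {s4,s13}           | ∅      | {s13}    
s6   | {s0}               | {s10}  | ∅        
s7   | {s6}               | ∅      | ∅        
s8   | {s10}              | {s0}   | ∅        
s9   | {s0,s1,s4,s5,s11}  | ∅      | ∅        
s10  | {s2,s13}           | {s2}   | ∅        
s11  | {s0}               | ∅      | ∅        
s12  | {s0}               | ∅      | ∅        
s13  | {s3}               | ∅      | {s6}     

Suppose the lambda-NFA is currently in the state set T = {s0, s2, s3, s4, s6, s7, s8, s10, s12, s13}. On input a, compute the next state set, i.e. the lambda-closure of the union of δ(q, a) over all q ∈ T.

s6 on a → {s10}.
s8 on a → {s0}.
s10 on a → {s2}.
No a-transition from s0, s2, s3, s4, s7, s12, s13.
Union after reading a: {s0, s2, s10}.
Now take the lambda-closure:
From s0 via lambda: add s8.
From s2 via lambda: add s6.
From s10 via lambda: add s13.
From s13 via lambda: add s3.
From s3 via lambda: add s4, s12.
No new states can be added; the closed set is {s0, s2, s3, s4, s6, s8, s10, s12, s13}.

{s0, s2, s3, s4, s6, s8, s10, s12, s13}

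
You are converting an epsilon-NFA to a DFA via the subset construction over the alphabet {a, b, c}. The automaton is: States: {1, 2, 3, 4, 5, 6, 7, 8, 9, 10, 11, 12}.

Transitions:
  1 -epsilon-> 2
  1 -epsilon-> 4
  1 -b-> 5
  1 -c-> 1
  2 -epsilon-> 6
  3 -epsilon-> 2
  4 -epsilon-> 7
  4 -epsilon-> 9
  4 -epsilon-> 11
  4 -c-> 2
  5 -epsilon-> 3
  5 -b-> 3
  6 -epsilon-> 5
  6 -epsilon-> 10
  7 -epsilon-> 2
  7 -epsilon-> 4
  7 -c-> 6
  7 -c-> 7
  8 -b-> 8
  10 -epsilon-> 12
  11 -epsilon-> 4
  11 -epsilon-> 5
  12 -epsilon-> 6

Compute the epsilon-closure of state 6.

{2, 3, 5, 6, 10, 12}

Start with {6}.
From 6 via epsilon: add 5, 10.
From 5 via epsilon: add 3.
From 10 via epsilon: add 12.
From 3 via epsilon: add 2.
No new states can be added; the closed set is {2, 3, 5, 6, 10, 12}.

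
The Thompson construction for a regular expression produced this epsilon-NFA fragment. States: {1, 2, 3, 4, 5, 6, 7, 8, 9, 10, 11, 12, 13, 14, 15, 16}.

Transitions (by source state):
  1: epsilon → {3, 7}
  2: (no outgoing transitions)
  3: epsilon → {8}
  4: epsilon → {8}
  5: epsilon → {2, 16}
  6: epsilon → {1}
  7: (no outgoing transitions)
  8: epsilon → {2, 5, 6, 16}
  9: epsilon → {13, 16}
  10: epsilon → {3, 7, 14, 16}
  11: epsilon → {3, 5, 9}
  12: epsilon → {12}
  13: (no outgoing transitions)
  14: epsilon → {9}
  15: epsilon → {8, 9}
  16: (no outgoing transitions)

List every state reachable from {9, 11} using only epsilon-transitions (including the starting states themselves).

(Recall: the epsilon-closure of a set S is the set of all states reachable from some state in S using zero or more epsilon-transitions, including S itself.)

{1, 2, 3, 5, 6, 7, 8, 9, 11, 13, 16}

Start with {9, 11}.
From 9 via epsilon: add 13, 16.
From 11 via epsilon: add 3, 5.
From 3 via epsilon: add 8.
From 5 via epsilon: add 2.
From 8 via epsilon: add 6.
From 6 via epsilon: add 1.
From 1 via epsilon: add 7.
No new states can be added; the closed set is {1, 2, 3, 5, 6, 7, 8, 9, 11, 13, 16}.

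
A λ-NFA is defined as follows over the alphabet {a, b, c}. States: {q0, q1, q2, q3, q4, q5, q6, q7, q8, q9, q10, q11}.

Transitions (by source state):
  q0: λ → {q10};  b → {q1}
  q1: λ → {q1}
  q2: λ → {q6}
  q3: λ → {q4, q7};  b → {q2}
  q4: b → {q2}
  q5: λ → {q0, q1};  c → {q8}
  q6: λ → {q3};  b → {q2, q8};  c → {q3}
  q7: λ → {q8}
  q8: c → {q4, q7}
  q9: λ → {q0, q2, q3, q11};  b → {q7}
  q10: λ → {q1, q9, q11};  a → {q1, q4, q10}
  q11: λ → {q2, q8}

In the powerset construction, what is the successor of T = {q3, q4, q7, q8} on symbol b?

q3 on b → {q2}.
q4 on b → {q2}.
No b-transition from q7, q8.
Union after reading b: {q2}.
Now take the λ-closure:
From q2 via λ: add q6.
From q6 via λ: add q3.
From q3 via λ: add q4, q7.
From q7 via λ: add q8.
No new states can be added; the closed set is {q2, q3, q4, q6, q7, q8}.

{q2, q3, q4, q6, q7, q8}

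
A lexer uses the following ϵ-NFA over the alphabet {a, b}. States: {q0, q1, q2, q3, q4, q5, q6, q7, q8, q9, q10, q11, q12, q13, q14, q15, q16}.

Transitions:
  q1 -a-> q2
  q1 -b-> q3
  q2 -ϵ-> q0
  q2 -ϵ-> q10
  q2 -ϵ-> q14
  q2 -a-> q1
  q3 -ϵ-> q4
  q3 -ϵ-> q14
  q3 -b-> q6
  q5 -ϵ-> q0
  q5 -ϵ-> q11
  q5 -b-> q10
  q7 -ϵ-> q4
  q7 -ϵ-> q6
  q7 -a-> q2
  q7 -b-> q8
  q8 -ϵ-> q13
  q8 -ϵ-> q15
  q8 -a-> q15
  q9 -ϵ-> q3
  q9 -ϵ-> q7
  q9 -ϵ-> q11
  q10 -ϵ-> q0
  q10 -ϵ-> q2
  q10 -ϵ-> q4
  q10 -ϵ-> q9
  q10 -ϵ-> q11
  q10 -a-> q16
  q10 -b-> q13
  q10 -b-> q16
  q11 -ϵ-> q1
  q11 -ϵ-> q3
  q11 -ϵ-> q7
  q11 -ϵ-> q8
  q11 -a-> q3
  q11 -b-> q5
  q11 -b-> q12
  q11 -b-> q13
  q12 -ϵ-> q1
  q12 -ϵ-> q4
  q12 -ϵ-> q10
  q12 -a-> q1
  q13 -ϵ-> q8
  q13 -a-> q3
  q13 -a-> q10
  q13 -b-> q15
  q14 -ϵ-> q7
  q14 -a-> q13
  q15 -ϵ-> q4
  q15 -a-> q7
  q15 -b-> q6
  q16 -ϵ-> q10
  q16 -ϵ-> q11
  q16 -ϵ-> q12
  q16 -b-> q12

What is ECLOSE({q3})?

Start with {q3}.
From q3 via ϵ: add q4, q14.
From q14 via ϵ: add q7.
From q7 via ϵ: add q6.
No new states can be added; the closed set is {q3, q4, q6, q7, q14}.

{q3, q4, q6, q7, q14}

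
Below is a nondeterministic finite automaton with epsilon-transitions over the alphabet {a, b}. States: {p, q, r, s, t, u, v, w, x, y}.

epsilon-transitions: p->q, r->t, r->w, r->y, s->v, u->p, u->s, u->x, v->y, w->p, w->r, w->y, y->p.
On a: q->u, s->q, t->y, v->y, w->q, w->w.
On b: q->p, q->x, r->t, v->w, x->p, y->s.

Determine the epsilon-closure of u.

Start with {u}.
From u via epsilon: add p, s, x.
From p via epsilon: add q.
From s via epsilon: add v.
From v via epsilon: add y.
No new states can be added; the closed set is {p, q, s, u, v, x, y}.

{p, q, s, u, v, x, y}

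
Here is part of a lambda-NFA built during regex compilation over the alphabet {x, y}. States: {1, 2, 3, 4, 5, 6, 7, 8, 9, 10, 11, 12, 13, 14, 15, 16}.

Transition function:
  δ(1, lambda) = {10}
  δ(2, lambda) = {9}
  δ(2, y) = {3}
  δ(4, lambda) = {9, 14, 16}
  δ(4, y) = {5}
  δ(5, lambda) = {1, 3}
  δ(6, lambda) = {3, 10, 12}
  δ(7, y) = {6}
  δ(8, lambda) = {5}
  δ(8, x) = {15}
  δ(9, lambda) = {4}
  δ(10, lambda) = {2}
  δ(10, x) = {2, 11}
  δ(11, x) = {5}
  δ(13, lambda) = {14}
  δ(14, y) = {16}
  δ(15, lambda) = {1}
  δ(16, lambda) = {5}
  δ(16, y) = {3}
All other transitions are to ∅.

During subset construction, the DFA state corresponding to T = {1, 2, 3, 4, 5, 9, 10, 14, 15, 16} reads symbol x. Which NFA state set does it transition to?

10 on x → {2, 11}.
No x-transition from 1, 2, 3, 4, 5, 9, 14, 15, 16.
Union after reading x: {2, 11}.
Now take the lambda-closure:
From 2 via lambda: add 9.
From 9 via lambda: add 4.
From 4 via lambda: add 14, 16.
From 16 via lambda: add 5.
From 5 via lambda: add 1, 3.
From 1 via lambda: add 10.
No new states can be added; the closed set is {1, 2, 3, 4, 5, 9, 10, 11, 14, 16}.

{1, 2, 3, 4, 5, 9, 10, 11, 14, 16}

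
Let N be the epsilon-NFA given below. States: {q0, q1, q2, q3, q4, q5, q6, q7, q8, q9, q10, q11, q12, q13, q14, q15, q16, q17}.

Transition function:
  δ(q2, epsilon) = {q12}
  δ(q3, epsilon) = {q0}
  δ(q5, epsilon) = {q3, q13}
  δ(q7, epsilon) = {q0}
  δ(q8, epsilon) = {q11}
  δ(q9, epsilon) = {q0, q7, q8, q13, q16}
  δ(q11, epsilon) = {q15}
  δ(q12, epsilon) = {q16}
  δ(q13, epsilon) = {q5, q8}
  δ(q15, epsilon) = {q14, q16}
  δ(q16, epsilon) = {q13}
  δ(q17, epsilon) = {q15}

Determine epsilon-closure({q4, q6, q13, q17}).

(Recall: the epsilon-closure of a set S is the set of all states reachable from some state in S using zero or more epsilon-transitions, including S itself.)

Start with {q4, q6, q13, q17}.
From q13 via epsilon: add q5, q8.
From q17 via epsilon: add q15.
From q5 via epsilon: add q3.
From q8 via epsilon: add q11.
From q15 via epsilon: add q14, q16.
From q3 via epsilon: add q0.
No new states can be added; the closed set is {q0, q3, q4, q5, q6, q8, q11, q13, q14, q15, q16, q17}.

{q0, q3, q4, q5, q6, q8, q11, q13, q14, q15, q16, q17}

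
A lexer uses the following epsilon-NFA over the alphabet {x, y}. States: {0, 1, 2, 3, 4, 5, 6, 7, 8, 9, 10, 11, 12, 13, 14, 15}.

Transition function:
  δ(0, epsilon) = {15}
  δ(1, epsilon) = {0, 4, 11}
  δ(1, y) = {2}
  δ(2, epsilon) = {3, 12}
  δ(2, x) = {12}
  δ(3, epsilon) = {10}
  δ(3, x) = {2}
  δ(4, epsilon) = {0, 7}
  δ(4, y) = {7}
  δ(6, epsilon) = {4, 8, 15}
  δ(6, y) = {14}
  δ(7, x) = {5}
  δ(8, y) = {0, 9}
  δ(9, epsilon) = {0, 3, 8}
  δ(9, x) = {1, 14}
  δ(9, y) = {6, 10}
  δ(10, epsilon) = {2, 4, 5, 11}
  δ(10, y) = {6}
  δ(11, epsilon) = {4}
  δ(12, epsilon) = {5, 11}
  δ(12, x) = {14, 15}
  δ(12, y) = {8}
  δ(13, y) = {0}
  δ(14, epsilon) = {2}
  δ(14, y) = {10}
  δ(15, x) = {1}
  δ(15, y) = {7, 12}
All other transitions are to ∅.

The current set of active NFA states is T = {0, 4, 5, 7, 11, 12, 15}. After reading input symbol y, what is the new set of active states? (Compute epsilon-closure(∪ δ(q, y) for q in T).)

4 on y → {7}.
12 on y → {8}.
15 on y → {7, 12}.
No y-transition from 0, 5, 7, 11.
Union after reading y: {7, 8, 12}.
Now take the epsilon-closure:
From 12 via epsilon: add 5, 11.
From 11 via epsilon: add 4.
From 4 via epsilon: add 0.
From 0 via epsilon: add 15.
No new states can be added; the closed set is {0, 4, 5, 7, 8, 11, 12, 15}.

{0, 4, 5, 7, 8, 11, 12, 15}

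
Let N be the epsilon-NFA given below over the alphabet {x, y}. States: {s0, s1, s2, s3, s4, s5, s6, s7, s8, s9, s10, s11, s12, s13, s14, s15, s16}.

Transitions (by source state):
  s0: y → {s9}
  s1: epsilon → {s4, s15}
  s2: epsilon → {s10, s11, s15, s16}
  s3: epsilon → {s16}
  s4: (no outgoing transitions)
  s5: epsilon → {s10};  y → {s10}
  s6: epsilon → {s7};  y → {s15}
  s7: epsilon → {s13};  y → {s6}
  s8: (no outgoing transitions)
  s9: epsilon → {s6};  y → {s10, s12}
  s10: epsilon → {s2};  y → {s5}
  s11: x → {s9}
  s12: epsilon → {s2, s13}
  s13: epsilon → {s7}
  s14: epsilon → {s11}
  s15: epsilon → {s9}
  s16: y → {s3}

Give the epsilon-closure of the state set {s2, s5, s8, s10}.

Start with {s2, s5, s8, s10}.
From s2 via epsilon: add s11, s15, s16.
From s15 via epsilon: add s9.
From s9 via epsilon: add s6.
From s6 via epsilon: add s7.
From s7 via epsilon: add s13.
No new states can be added; the closed set is {s2, s5, s6, s7, s8, s9, s10, s11, s13, s15, s16}.

{s2, s5, s6, s7, s8, s9, s10, s11, s13, s15, s16}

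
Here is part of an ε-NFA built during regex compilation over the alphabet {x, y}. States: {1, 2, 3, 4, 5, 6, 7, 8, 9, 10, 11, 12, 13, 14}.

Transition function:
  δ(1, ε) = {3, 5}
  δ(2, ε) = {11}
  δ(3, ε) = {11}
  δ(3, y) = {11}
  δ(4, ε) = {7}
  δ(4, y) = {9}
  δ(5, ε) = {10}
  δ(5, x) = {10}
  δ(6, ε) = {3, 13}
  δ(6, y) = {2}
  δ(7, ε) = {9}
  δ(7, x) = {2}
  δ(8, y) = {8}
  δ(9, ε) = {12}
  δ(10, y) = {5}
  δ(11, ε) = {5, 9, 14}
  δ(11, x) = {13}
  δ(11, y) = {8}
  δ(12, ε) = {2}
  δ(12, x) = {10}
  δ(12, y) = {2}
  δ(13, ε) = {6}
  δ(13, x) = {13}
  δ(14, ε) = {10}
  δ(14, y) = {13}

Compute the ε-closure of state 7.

Start with {7}.
From 7 via ε: add 9.
From 9 via ε: add 12.
From 12 via ε: add 2.
From 2 via ε: add 11.
From 11 via ε: add 5, 14.
From 5 via ε: add 10.
No new states can be added; the closed set is {2, 5, 7, 9, 10, 11, 12, 14}.

{2, 5, 7, 9, 10, 11, 12, 14}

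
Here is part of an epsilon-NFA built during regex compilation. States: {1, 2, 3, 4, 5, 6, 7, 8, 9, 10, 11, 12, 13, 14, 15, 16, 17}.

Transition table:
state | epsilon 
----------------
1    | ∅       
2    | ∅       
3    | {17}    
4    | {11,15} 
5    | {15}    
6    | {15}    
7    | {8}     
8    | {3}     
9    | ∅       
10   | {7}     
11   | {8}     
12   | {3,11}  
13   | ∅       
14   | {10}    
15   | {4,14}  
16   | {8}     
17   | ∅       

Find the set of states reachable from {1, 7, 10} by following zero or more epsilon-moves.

{1, 3, 7, 8, 10, 17}

Start with {1, 7, 10}.
From 7 via epsilon: add 8.
From 8 via epsilon: add 3.
From 3 via epsilon: add 17.
No new states can be added; the closed set is {1, 3, 7, 8, 10, 17}.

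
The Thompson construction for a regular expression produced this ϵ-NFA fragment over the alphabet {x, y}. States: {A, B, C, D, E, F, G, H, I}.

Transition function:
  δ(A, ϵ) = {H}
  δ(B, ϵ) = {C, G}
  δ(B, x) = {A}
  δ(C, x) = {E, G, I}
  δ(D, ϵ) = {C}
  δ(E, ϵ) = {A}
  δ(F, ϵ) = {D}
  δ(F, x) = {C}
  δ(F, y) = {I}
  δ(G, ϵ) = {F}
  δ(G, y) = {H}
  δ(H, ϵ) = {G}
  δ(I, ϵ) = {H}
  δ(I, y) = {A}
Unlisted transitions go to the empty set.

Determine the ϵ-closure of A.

{A, C, D, F, G, H}

Start with {A}.
From A via ϵ: add H.
From H via ϵ: add G.
From G via ϵ: add F.
From F via ϵ: add D.
From D via ϵ: add C.
No new states can be added; the closed set is {A, C, D, F, G, H}.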